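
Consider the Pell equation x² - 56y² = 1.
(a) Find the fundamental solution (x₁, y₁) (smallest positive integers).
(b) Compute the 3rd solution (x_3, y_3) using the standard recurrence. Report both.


Step 1: Find the fundamental solution (x₁, y₁) of x² - 56y² = 1.
  Expand √56 as a continued fraction. a₀ = ⌊√56⌋ = 7; iterate m_{k+1} = d_k·a_k − m_k, d_{k+1} = (56 − m_{k+1}²)/d_k, a_{k+1} = ⌊(a₀ + m_{k+1})/d_{k+1}⌋ (starting m₀ = 0, d₀ = 1), with convergents p_k = a_k·p_{k-1} + p_{k-2}, q_k = a_k·q_{k-1} + q_{k-2} (p₋₁ = 1, q₋₁ = 0):
  k = 0: a₀ = 7; p₀/q₀ = 7/1; p₀² − 56·q₀² = 49 − 56 = -7.
  k = 1: m = 7, d = 7, a = ⌊(7 + 7)/7⌋ = 2; p/q = (2·7 + 1)/(2·1 + 0) = 15/2; p² − 56·q² = 225 − 224 = 1.
  The first convergent with p² − 56·q² = 1 gives the fundamental solution (x₁, y₁) = (15, 2).
Step 2: Apply the recurrence (x_{n+1}, y_{n+1}) = (x₁x_n + 56y₁y_n, x₁y_n + y₁x_n) repeatedly.
  From (x_1, y_1) = (15, 2): x_2 = 15·15 + 56·2·2 = 449; y_2 = 15·2 + 2·15 = 60.
  From (x_2, y_2) = (449, 60): x_3 = 15·449 + 56·2·60 = 13455; y_3 = 15·60 + 2·449 = 1798.
Step 3: Verify x_3² - 56·y_3² = 181037025 - 181037024 = 1 (should be 1). ✓

(x_1, y_1) = (15, 2); (x_3, y_3) = (13455, 1798).


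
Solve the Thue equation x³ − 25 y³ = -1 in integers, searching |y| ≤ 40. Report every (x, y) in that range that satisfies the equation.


The equation is x³ - 25y³ = -1. For fixed y, x³ = 25·y³ − 1, so a solution requires the RHS to be a perfect cube.
Strategy: iterate y from -40 to 40, compute RHS = 25·y³ − 1, and check whether it is a (positive or negative) perfect cube.
Check small values of y:
  y = 0: RHS = -1 = (-1)³ ⇒ x = -1 works.
  y = 1: RHS = 24 is not a perfect cube.
  y = -1: RHS = -26 is not a perfect cube.
  y = 2: RHS = 199 is not a perfect cube.
  y = -2: RHS = -201 is not a perfect cube.
  y = 3: RHS = 674 is not a perfect cube.
  y = -3: RHS = -676 is not a perfect cube.
Continuing the search up to |y| = 40 finds no further solutions beyond those listed.
Collected solutions: (-1, 0).

Solutions (with |y| ≤ 40): (-1, 0).


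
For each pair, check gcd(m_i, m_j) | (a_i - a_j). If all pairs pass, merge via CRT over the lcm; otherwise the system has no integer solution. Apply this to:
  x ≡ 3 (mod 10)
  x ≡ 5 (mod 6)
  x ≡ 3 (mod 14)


Moduli 10, 6, 14 are not pairwise coprime, so CRT works modulo lcm(m_i) when all pairwise compatibility conditions hold.
Pairwise compatibility: gcd(m_i, m_j) must divide a_i - a_j for every pair.
Merge one congruence at a time:
  Start: x ≡ 3 (mod 10).
  Combine with x ≡ 5 (mod 6): gcd(10, 6) = 2; 5 - 3 = 2, which IS divisible by 2, so compatible.
    Write x = 3 + 10·t and substitute into x ≡ 5 (mod 6): 10·t ≡ 5 − 3 = 2 (mod 6).
    Divide the congruence (and modulus) by g = 2: 5·t ≡ 1 (mod 3).
    Reduce coefficients mod 3: 2·t ≡ 1 (mod 3).
    The inverse of 2 mod 3 is 2 (since 2·2 = 4 = 1·3 + 1), so t ≡ 2·1 = 2 ≡ 2 (mod 3).
    Then x = 3 + 10·2 = 23, valid modulo lcm(10, 6) = 30: x ≡ 23 (mod 30).
  Combine with x ≡ 3 (mod 14): gcd(30, 14) = 2; 3 - 23 = -20, which IS divisible by 2, so compatible.
    Write x = 23 + 30·t and substitute into x ≡ 3 (mod 14): 30·t ≡ 3 − 23 = -20 (mod 14).
    Divide the congruence (and modulus) by g = 2: 15·t ≡ -10 (mod 7).
    Reduce coefficients mod 7: 1·t ≡ 4 (mod 7).
    So t ≡ 4 (mod 7).
    Then x = 23 + 30·4 = 143, valid modulo lcm(30, 14) = 210: x ≡ 143 (mod 210).
Verify: 143 mod 10 = 3, 143 mod 6 = 5, 143 mod 14 = 3.

x ≡ 143 (mod 210).


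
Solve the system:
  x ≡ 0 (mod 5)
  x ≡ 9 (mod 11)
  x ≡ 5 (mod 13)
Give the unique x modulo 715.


Moduli 5, 11, 13 are pairwise coprime; by CRT there is a unique solution modulo M = 5 · 11 · 13 = 715.
Solve pairwise, accumulating the modulus:
  Start with x ≡ 0 (mod 5).
  Combine with x ≡ 9 (mod 11): since gcd(5, 11) = 1, we get a unique residue mod 55.
    Write x = 0 + 5·t and substitute into x ≡ 9 (mod 11): 5·t ≡ 9 − 0 = 9 (mod 11).
    The inverse of 5 mod 11 is 9 (since 5·9 = 45 = 4·11 + 1), so t ≡ 9·9 = 81 ≡ 4 (mod 11).
    Then x = 0 + 5·4 = 20, valid modulo lcm(5, 11) = 55: x ≡ 20 (mod 55).
  Combine with x ≡ 5 (mod 13): since gcd(55, 13) = 1, we get a unique residue mod 715.
    Write x = 20 + 55·t and substitute into x ≡ 5 (mod 13): 55·t ≡ 5 − 20 = -15 (mod 13).
    Reduce coefficients mod 13: 3·t ≡ 11 (mod 13).
    The inverse of 3 mod 13 is 9 (since 3·9 = 27 = 2·13 + 1), so t ≡ 9·11 = 99 ≡ 8 (mod 13).
    Then x = 20 + 55·8 = 460, valid modulo lcm(55, 13) = 715: x ≡ 460 (mod 715).
Verify: 460 mod 5 = 0 ✓, 460 mod 11 = 9 ✓, 460 mod 13 = 5 ✓.

x ≡ 460 (mod 715).


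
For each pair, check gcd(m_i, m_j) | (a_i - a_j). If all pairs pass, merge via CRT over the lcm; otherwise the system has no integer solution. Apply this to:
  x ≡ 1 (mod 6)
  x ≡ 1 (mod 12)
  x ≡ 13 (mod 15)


Moduli 6, 12, 15 are not pairwise coprime, so CRT works modulo lcm(m_i) when all pairwise compatibility conditions hold.
Pairwise compatibility: gcd(m_i, m_j) must divide a_i - a_j for every pair.
Merge one congruence at a time:
  Start: x ≡ 1 (mod 6).
  Combine with x ≡ 1 (mod 12): gcd(6, 12) = 6; 1 - 1 = 0, which IS divisible by 6, so compatible.
    Write x = 1 + 6·t and substitute into x ≡ 1 (mod 12): 6·t ≡ 1 − 1 = 0 (mod 12).
    Divide the congruence (and modulus) by g = 6: 1·t ≡ 0 (mod 2).
    So t ≡ 0 (mod 2).
    Then x = 1 + 6·0 = 1, valid modulo lcm(6, 12) = 12: x ≡ 1 (mod 12).
  Combine with x ≡ 13 (mod 15): gcd(12, 15) = 3; 13 - 1 = 12, which IS divisible by 3, so compatible.
    Write x = 1 + 12·t and substitute into x ≡ 13 (mod 15): 12·t ≡ 13 − 1 = 12 (mod 15).
    Divide the congruence (and modulus) by g = 3: 4·t ≡ 4 (mod 5).
    The inverse of 4 mod 5 is 4 (since 4·4 = 16 = 3·5 + 1), so t ≡ 4·4 = 16 ≡ 1 (mod 5).
    Then x = 1 + 12·1 = 13, valid modulo lcm(12, 15) = 60: x ≡ 13 (mod 60).
Verify: 13 mod 6 = 1, 13 mod 12 = 1, 13 mod 15 = 13.

x ≡ 13 (mod 60).


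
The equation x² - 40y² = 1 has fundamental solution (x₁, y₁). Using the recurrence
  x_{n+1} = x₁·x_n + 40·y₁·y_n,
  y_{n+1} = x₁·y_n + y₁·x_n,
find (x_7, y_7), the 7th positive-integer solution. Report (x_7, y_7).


Step 1: Find the fundamental solution (x₁, y₁) of x² - 40y² = 1.
  Expand √40 as a continued fraction. a₀ = ⌊√40⌋ = 6; iterate m_{k+1} = d_k·a_k − m_k, d_{k+1} = (40 − m_{k+1}²)/d_k, a_{k+1} = ⌊(a₀ + m_{k+1})/d_{k+1}⌋ (starting m₀ = 0, d₀ = 1), with convergents p_k = a_k·p_{k-1} + p_{k-2}, q_k = a_k·q_{k-1} + q_{k-2} (p₋₁ = 1, q₋₁ = 0):
  k = 0: a₀ = 6; p₀/q₀ = 6/1; p₀² − 40·q₀² = 36 − 40 = -4.
  k = 1: m = 6, d = 4, a = ⌊(6 + 6)/4⌋ = 3; p/q = (3·6 + 1)/(3·1 + 0) = 19/3; p² − 40·q² = 361 − 360 = 1.
  The first convergent with p² − 40·q² = 1 gives the fundamental solution (x₁, y₁) = (19, 3).
Step 2: Apply the recurrence (x_{n+1}, y_{n+1}) = (x₁x_n + 40y₁y_n, x₁y_n + y₁x_n) repeatedly.
  From (x_1, y_1) = (19, 3): x_2 = 19·19 + 40·3·3 = 721; y_2 = 19·3 + 3·19 = 114.
  From (x_2, y_2) = (721, 114): x_3 = 19·721 + 40·3·114 = 27379; y_3 = 19·114 + 3·721 = 4329.
  From (x_3, y_3) = (27379, 4329): x_4 = 19·27379 + 40·3·4329 = 1039681; y_4 = 19·4329 + 3·27379 = 164388.
  From (x_4, y_4) = (1039681, 164388): x_5 = 19·1039681 + 40·3·164388 = 39480499; y_5 = 19·164388 + 3·1039681 = 6242415.
  From (x_5, y_5) = (39480499, 6242415): x_6 = 19·39480499 + 40·3·6242415 = 1499219281; y_6 = 19·6242415 + 3·39480499 = 237047382.
  From (x_6, y_6) = (1499219281, 237047382): x_7 = 19·1499219281 + 40·3·237047382 = 56930852179; y_7 = 19·237047382 + 3·1499219281 = 9001558101.
Step 3: Verify x_7² - 40·y_7² = 3241121929827149048041 - 3241121929827149048040 = 1 (should be 1). ✓

(x_1, y_1) = (19, 3); (x_7, y_7) = (56930852179, 9001558101).


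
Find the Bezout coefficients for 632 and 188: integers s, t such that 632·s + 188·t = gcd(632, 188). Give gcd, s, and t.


Euclidean algorithm on (632, 188) — divide until remainder is 0:
  632 = 3 · 188 + 68
  188 = 2 · 68 + 52
  68 = 1 · 52 + 16
  52 = 3 · 16 + 4
  16 = 4 · 4 + 0
gcd(632, 188) = 4.
Track Bezout coefficients alongside the remainders: start with r₀ = 632 = a·1 + b·0 (s = 1, t = 0) and r₁ = 188 = a·0 + b·1 (s = 0, t = 1); each new remainder r_{k+1} = r_{k-1} − q_k·r_k inherits s_{k+1} = s_{k-1} − q_k·s_k, t_{k+1} = t_{k-1} − q_k·t_k, so r_k = a·s_k + b·t_k at every step:
  q = 3: r = 68, s = 1 − 3·0 = 1, t = 0 − 3·1 = -3  (check: 632·1 + 188·(-3) = 68)
  q = 2: r = 52, s = 0 − 2·1 = -2, t = 1 − 2·(-3) = 7  (check: 632·(-2) + 188·7 = 52)
  q = 1: r = 16, s = 1 − 1·(-2) = 3, t = -3 − 1·7 = -10  (check: 632·3 + 188·(-10) = 16)
  q = 3: r = 4, s = -2 − 3·3 = -11, t = 7 − 3·(-10) = 37  (check: 632·(-11) + 188·37 = 4)
The row with r = 4 (the gcd) gives the Bezout coefficients s = -11, t = 37.
Result: 632 · (-11) + 188 · (37) = 4.

gcd(632, 188) = 4; s = -11, t = 37 (check: 632·(-11) + 188·37 = 4).


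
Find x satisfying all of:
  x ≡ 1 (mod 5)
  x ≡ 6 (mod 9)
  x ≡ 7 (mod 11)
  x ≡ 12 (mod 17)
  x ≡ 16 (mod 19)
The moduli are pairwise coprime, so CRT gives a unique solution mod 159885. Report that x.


Product of moduli M = 5 · 9 · 11 · 17 · 19 = 159885.
Merge one congruence at a time:
  Start: x ≡ 1 (mod 5).
  Combine with x ≡ 6 (mod 9); new modulus lcm = 45.
    Write x = 1 + 5·t and substitute into x ≡ 6 (mod 9): 5·t ≡ 6 − 1 = 5 (mod 9).
    The inverse of 5 mod 9 is 2 (since 5·2 = 10 = 1·9 + 1), so t ≡ 2·5 = 10 ≡ 1 (mod 9).
    Then x = 1 + 5·1 = 6, valid modulo lcm(5, 9) = 45: x ≡ 6 (mod 45).
  Combine with x ≡ 7 (mod 11); new modulus lcm = 495.
    Write x = 6 + 45·t and substitute into x ≡ 7 (mod 11): 45·t ≡ 7 − 6 = 1 (mod 11).
    Reduce coefficients mod 11: 1·t ≡ 1 (mod 11).
    So t ≡ 1 (mod 11).
    Then x = 6 + 45·1 = 51, valid modulo lcm(45, 11) = 495: x ≡ 51 (mod 495).
  Combine with x ≡ 12 (mod 17); new modulus lcm = 8415.
    Write x = 51 + 495·t and substitute into x ≡ 12 (mod 17): 495·t ≡ 12 − 51 = -39 (mod 17).
    Reduce coefficients mod 17: 2·t ≡ 12 (mod 17).
    The inverse of 2 mod 17 is 9 (since 2·9 = 18 = 1·17 + 1), so t ≡ 9·12 = 108 ≡ 6 (mod 17).
    Then x = 51 + 495·6 = 3021, valid modulo lcm(495, 17) = 8415: x ≡ 3021 (mod 8415).
  Combine with x ≡ 16 (mod 19); new modulus lcm = 159885.
    Write x = 3021 + 8415·t and substitute into x ≡ 16 (mod 19): 8415·t ≡ 16 − 3021 = -3005 (mod 19).
    Reduce coefficients mod 19: 17·t ≡ 16 (mod 19).
    The inverse of 17 mod 19 is 9 (since 17·9 = 153 = 8·19 + 1), so t ≡ 9·16 = 144 ≡ 11 (mod 19).
    Then x = 3021 + 8415·11 = 95586, valid modulo lcm(8415, 19) = 159885: x ≡ 95586 (mod 159885).
Verify against each original: 95586 mod 5 = 1, 95586 mod 9 = 6, 95586 mod 11 = 7, 95586 mod 17 = 12, 95586 mod 19 = 16.

x ≡ 95586 (mod 159885).


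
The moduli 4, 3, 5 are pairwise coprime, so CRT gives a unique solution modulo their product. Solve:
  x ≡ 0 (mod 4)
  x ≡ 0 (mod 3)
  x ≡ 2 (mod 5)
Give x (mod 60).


Moduli 4, 3, 5 are pairwise coprime; by CRT there is a unique solution modulo M = 4 · 3 · 5 = 60.
Solve pairwise, accumulating the modulus:
  Start with x ≡ 0 (mod 4).
  Combine with x ≡ 0 (mod 3): since gcd(4, 3) = 1, we get a unique residue mod 12.
    Write x = 0 + 4·t and substitute into x ≡ 0 (mod 3): 4·t ≡ 0 − 0 = 0 (mod 3).
    Reduce coefficients mod 3: 1·t ≡ 0 (mod 3).
    So t ≡ 0 (mod 3).
    Then x = 0 + 4·0 = 0, valid modulo lcm(4, 3) = 12: x ≡ 0 (mod 12).
  Combine with x ≡ 2 (mod 5): since gcd(12, 5) = 1, we get a unique residue mod 60.
    Write x = 0 + 12·t and substitute into x ≡ 2 (mod 5): 12·t ≡ 2 − 0 = 2 (mod 5).
    Reduce coefficients mod 5: 2·t ≡ 2 (mod 5).
    The inverse of 2 mod 5 is 3 (since 2·3 = 6 = 1·5 + 1), so t ≡ 3·2 = 6 ≡ 1 (mod 5).
    Then x = 0 + 12·1 = 12, valid modulo lcm(12, 5) = 60: x ≡ 12 (mod 60).
Verify: 12 mod 4 = 0 ✓, 12 mod 3 = 0 ✓, 12 mod 5 = 2 ✓.

x ≡ 12 (mod 60).


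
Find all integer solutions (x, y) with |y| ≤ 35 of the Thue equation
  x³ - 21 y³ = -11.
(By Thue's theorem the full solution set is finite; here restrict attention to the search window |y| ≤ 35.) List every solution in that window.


The equation is x³ - 21y³ = -11. For fixed y, x³ = 21·y³ − 11, so a solution requires the RHS to be a perfect cube.
Strategy: iterate y from -35 to 35, compute RHS = 21·y³ − 11, and check whether it is a (positive or negative) perfect cube.
Check small values of y:
  y = 0: RHS = -11 is not a perfect cube.
  y = 1: RHS = 10 is not a perfect cube.
  y = -1: RHS = -32 is not a perfect cube.
  y = 2: RHS = 157 is not a perfect cube.
  y = -2: RHS = -179 is not a perfect cube.
  y = 3: RHS = 556 is not a perfect cube.
  y = -3: RHS = -578 is not a perfect cube.
Continuing the search up to |y| = 35 finds no solutions either.
No (x, y) in the scanned range satisfies the equation.

No integer solutions with |y| ≤ 35.


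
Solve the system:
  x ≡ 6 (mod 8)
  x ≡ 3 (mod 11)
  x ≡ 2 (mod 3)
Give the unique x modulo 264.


Moduli 8, 11, 3 are pairwise coprime; by CRT there is a unique solution modulo M = 8 · 11 · 3 = 264.
Solve pairwise, accumulating the modulus:
  Start with x ≡ 6 (mod 8).
  Combine with x ≡ 3 (mod 11): since gcd(8, 11) = 1, we get a unique residue mod 88.
    Write x = 6 + 8·t and substitute into x ≡ 3 (mod 11): 8·t ≡ 3 − 6 = -3 (mod 11).
    Reduce coefficients mod 11: 8·t ≡ 8 (mod 11).
    The inverse of 8 mod 11 is 7 (since 8·7 = 56 = 5·11 + 1), so t ≡ 7·8 = 56 ≡ 1 (mod 11).
    Then x = 6 + 8·1 = 14, valid modulo lcm(8, 11) = 88: x ≡ 14 (mod 88).
  Combine with x ≡ 2 (mod 3): since gcd(88, 3) = 1, we get a unique residue mod 264.
    Write x = 14 + 88·t and substitute into x ≡ 2 (mod 3): 88·t ≡ 2 − 14 = -12 (mod 3).
    Reduce coefficients mod 3: 1·t ≡ 0 (mod 3).
    So t ≡ 0 (mod 3).
    Then x = 14 + 88·0 = 14, valid modulo lcm(88, 3) = 264: x ≡ 14 (mod 264).
Verify: 14 mod 8 = 6 ✓, 14 mod 11 = 3 ✓, 14 mod 3 = 2 ✓.

x ≡ 14 (mod 264).


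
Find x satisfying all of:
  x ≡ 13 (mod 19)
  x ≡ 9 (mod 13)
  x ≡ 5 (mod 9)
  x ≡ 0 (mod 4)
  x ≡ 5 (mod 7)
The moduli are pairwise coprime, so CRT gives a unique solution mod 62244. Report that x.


Product of moduli M = 19 · 13 · 9 · 4 · 7 = 62244.
Merge one congruence at a time:
  Start: x ≡ 13 (mod 19).
  Combine with x ≡ 9 (mod 13); new modulus lcm = 247.
    Write x = 13 + 19·t and substitute into x ≡ 9 (mod 13): 19·t ≡ 9 − 13 = -4 (mod 13).
    Reduce coefficients mod 13: 6·t ≡ 9 (mod 13).
    The inverse of 6 mod 13 is 11 (since 6·11 = 66 = 5·13 + 1), so t ≡ 11·9 = 99 ≡ 8 (mod 13).
    Then x = 13 + 19·8 = 165, valid modulo lcm(19, 13) = 247: x ≡ 165 (mod 247).
  Combine with x ≡ 5 (mod 9); new modulus lcm = 2223.
    Write x = 165 + 247·t and substitute into x ≡ 5 (mod 9): 247·t ≡ 5 − 165 = -160 (mod 9).
    Reduce coefficients mod 9: 4·t ≡ 2 (mod 9).
    The inverse of 4 mod 9 is 7 (since 4·7 = 28 = 3·9 + 1), so t ≡ 7·2 = 14 ≡ 5 (mod 9).
    Then x = 165 + 247·5 = 1400, valid modulo lcm(247, 9) = 2223: x ≡ 1400 (mod 2223).
  Combine with x ≡ 0 (mod 4); new modulus lcm = 8892.
    Write x = 1400 + 2223·t and substitute into x ≡ 0 (mod 4): 2223·t ≡ 0 − 1400 = -1400 (mod 4).
    Reduce coefficients mod 4: 3·t ≡ 0 (mod 4).
    The inverse of 3 mod 4 is 3 (since 3·3 = 9 = 2·4 + 1), so t ≡ 3·0 = 0 ≡ 0 (mod 4).
    Then x = 1400 + 2223·0 = 1400, valid modulo lcm(2223, 4) = 8892: x ≡ 1400 (mod 8892).
  Combine with x ≡ 5 (mod 7); new modulus lcm = 62244.
    Write x = 1400 + 8892·t and substitute into x ≡ 5 (mod 7): 8892·t ≡ 5 − 1400 = -1395 (mod 7).
    Reduce coefficients mod 7: 2·t ≡ 5 (mod 7).
    The inverse of 2 mod 7 is 4 (since 2·4 = 8 = 1·7 + 1), so t ≡ 4·5 = 20 ≡ 6 (mod 7).
    Then x = 1400 + 8892·6 = 54752, valid modulo lcm(8892, 7) = 62244: x ≡ 54752 (mod 62244).
Verify against each original: 54752 mod 19 = 13, 54752 mod 13 = 9, 54752 mod 9 = 5, 54752 mod 4 = 0, 54752 mod 7 = 5.

x ≡ 54752 (mod 62244).


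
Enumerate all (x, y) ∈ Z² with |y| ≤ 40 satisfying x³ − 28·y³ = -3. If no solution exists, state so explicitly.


The equation is x³ - 28y³ = -3. For fixed y, x³ = 28·y³ − 3, so a solution requires the RHS to be a perfect cube.
Strategy: iterate y from -40 to 40, compute RHS = 28·y³ − 3, and check whether it is a (positive or negative) perfect cube.
Check small values of y:
  y = 0: RHS = -3 is not a perfect cube.
  y = 1: RHS = 25 is not a perfect cube.
  y = -1: RHS = -31 is not a perfect cube.
  y = 2: RHS = 221 is not a perfect cube.
  y = -2: RHS = -227 is not a perfect cube.
  y = 3: RHS = 753 is not a perfect cube.
  y = -3: RHS = -759 is not a perfect cube.
Continuing the search up to |y| = 40 finds no solutions either.
No (x, y) in the scanned range satisfies the equation.

No integer solutions with |y| ≤ 40.


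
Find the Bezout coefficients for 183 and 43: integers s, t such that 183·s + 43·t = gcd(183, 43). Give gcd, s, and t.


Euclidean algorithm on (183, 43) — divide until remainder is 0:
  183 = 4 · 43 + 11
  43 = 3 · 11 + 10
  11 = 1 · 10 + 1
  10 = 10 · 1 + 0
gcd(183, 43) = 1.
Track Bezout coefficients alongside the remainders: start with r₀ = 183 = a·1 + b·0 (s = 1, t = 0) and r₁ = 43 = a·0 + b·1 (s = 0, t = 1); each new remainder r_{k+1} = r_{k-1} − q_k·r_k inherits s_{k+1} = s_{k-1} − q_k·s_k, t_{k+1} = t_{k-1} − q_k·t_k, so r_k = a·s_k + b·t_k at every step:
  q = 4: r = 11, s = 1 − 4·0 = 1, t = 0 − 4·1 = -4  (check: 183·1 + 43·(-4) = 11)
  q = 3: r = 10, s = 0 − 3·1 = -3, t = 1 − 3·(-4) = 13  (check: 183·(-3) + 43·13 = 10)
  q = 1: r = 1, s = 1 − 1·(-3) = 4, t = -4 − 1·13 = -17  (check: 183·4 + 43·(-17) = 1)
The row with r = 1 (the gcd) gives the Bezout coefficients s = 4, t = -17.
Result: 183 · (4) + 43 · (-17) = 1.

gcd(183, 43) = 1; s = 4, t = -17 (check: 183·4 + 43·(-17) = 1).


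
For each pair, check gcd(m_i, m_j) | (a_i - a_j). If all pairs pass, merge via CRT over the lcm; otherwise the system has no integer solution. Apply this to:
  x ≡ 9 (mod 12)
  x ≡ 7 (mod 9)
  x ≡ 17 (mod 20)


Moduli 12, 9, 20 are not pairwise coprime, so CRT works modulo lcm(m_i) when all pairwise compatibility conditions hold.
Pairwise compatibility: gcd(m_i, m_j) must divide a_i - a_j for every pair.
Merge one congruence at a time:
  Start: x ≡ 9 (mod 12).
  Combine with x ≡ 7 (mod 9): gcd(12, 9) = 3, and 7 - 9 = -2 is NOT divisible by 3.
    ⇒ system is inconsistent (no integer solution).

No solution (the system is inconsistent).


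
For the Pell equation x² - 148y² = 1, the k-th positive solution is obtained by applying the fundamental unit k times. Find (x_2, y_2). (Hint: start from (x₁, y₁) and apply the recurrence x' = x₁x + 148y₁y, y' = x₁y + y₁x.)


Step 1: Find the fundamental solution (x₁, y₁) of x² - 148y² = 1.
  Expand √148 as a continued fraction. a₀ = ⌊√148⌋ = 12; iterate m_{k+1} = d_k·a_k − m_k, d_{k+1} = (148 − m_{k+1}²)/d_k, a_{k+1} = ⌊(a₀ + m_{k+1})/d_{k+1}⌋ (starting m₀ = 0, d₀ = 1), with convergents p_k = a_k·p_{k-1} + p_{k-2}, q_k = a_k·q_{k-1} + q_{k-2} (p₋₁ = 1, q₋₁ = 0):
  k = 0: a₀ = 12; p₀/q₀ = 12/1; p₀² − 148·q₀² = 144 − 148 = -4.
  k = 1: m = 12, d = 4, a = ⌊(12 + 12)/4⌋ = 6; p/q = (6·12 + 1)/(6·1 + 0) = 73/6; p² − 148·q² = 5329 − 5328 = 1.
  The first convergent with p² − 148·q² = 1 gives the fundamental solution (x₁, y₁) = (73, 6).
Step 2: Apply the recurrence (x_{n+1}, y_{n+1}) = (x₁x_n + 148y₁y_n, x₁y_n + y₁x_n) repeatedly.
  From (x_1, y_1) = (73, 6): x_2 = 73·73 + 148·6·6 = 10657; y_2 = 73·6 + 6·73 = 876.
Step 3: Verify x_2² - 148·y_2² = 113571649 - 113571648 = 1 (should be 1). ✓

(x_1, y_1) = (73, 6); (x_2, y_2) = (10657, 876).


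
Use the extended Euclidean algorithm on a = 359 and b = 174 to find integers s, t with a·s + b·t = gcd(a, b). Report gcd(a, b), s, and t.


Euclidean algorithm on (359, 174) — divide until remainder is 0:
  359 = 2 · 174 + 11
  174 = 15 · 11 + 9
  11 = 1 · 9 + 2
  9 = 4 · 2 + 1
  2 = 2 · 1 + 0
gcd(359, 174) = 1.
Track Bezout coefficients alongside the remainders: start with r₀ = 359 = a·1 + b·0 (s = 1, t = 0) and r₁ = 174 = a·0 + b·1 (s = 0, t = 1); each new remainder r_{k+1} = r_{k-1} − q_k·r_k inherits s_{k+1} = s_{k-1} − q_k·s_k, t_{k+1} = t_{k-1} − q_k·t_k, so r_k = a·s_k + b·t_k at every step:
  q = 2: r = 11, s = 1 − 2·0 = 1, t = 0 − 2·1 = -2  (check: 359·1 + 174·(-2) = 11)
  q = 15: r = 9, s = 0 − 15·1 = -15, t = 1 − 15·(-2) = 31  (check: 359·(-15) + 174·31 = 9)
  q = 1: r = 2, s = 1 − 1·(-15) = 16, t = -2 − 1·31 = -33  (check: 359·16 + 174·(-33) = 2)
  q = 4: r = 1, s = -15 − 4·16 = -79, t = 31 − 4·(-33) = 163  (check: 359·(-79) + 174·163 = 1)
The row with r = 1 (the gcd) gives the Bezout coefficients s = -79, t = 163.
Result: 359 · (-79) + 174 · (163) = 1.

gcd(359, 174) = 1; s = -79, t = 163 (check: 359·(-79) + 174·163 = 1).


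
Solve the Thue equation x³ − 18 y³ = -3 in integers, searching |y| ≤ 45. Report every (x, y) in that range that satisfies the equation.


The equation is x³ - 18y³ = -3. For fixed y, x³ = 18·y³ − 3, so a solution requires the RHS to be a perfect cube.
Strategy: iterate y from -45 to 45, compute RHS = 18·y³ − 3, and check whether it is a (positive or negative) perfect cube.
Check small values of y:
  y = 0: RHS = -3 is not a perfect cube.
  y = 1: RHS = 15 is not a perfect cube.
  y = -1: RHS = -21 is not a perfect cube.
  y = 2: RHS = 141 is not a perfect cube.
  y = -2: RHS = -147 is not a perfect cube.
  y = 3: RHS = 483 is not a perfect cube.
  y = -3: RHS = -489 is not a perfect cube.
Continuing the search up to |y| = 45 finds no solutions either.
No (x, y) in the scanned range satisfies the equation.

No integer solutions with |y| ≤ 45.


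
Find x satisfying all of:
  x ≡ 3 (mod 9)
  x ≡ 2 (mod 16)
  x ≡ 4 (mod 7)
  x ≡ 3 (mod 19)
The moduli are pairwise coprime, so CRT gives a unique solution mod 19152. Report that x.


Product of moduli M = 9 · 16 · 7 · 19 = 19152.
Merge one congruence at a time:
  Start: x ≡ 3 (mod 9).
  Combine with x ≡ 2 (mod 16); new modulus lcm = 144.
    Write x = 3 + 9·t and substitute into x ≡ 2 (mod 16): 9·t ≡ 2 − 3 = -1 (mod 16).
    Reduce coefficients mod 16: 9·t ≡ 15 (mod 16).
    The inverse of 9 mod 16 is 9 (since 9·9 = 81 = 5·16 + 1), so t ≡ 9·15 = 135 ≡ 7 (mod 16).
    Then x = 3 + 9·7 = 66, valid modulo lcm(9, 16) = 144: x ≡ 66 (mod 144).
  Combine with x ≡ 4 (mod 7); new modulus lcm = 1008.
    Write x = 66 + 144·t and substitute into x ≡ 4 (mod 7): 144·t ≡ 4 − 66 = -62 (mod 7).
    Reduce coefficients mod 7: 4·t ≡ 1 (mod 7).
    The inverse of 4 mod 7 is 2 (since 4·2 = 8 = 1·7 + 1), so t ≡ 2·1 = 2 ≡ 2 (mod 7).
    Then x = 66 + 144·2 = 354, valid modulo lcm(144, 7) = 1008: x ≡ 354 (mod 1008).
  Combine with x ≡ 3 (mod 19); new modulus lcm = 19152.
    Write x = 354 + 1008·t and substitute into x ≡ 3 (mod 19): 1008·t ≡ 3 − 354 = -351 (mod 19).
    Reduce coefficients mod 19: 1·t ≡ 10 (mod 19).
    So t ≡ 10 (mod 19).
    Then x = 354 + 1008·10 = 10434, valid modulo lcm(1008, 19) = 19152: x ≡ 10434 (mod 19152).
Verify against each original: 10434 mod 9 = 3, 10434 mod 16 = 2, 10434 mod 7 = 4, 10434 mod 19 = 3.

x ≡ 10434 (mod 19152).


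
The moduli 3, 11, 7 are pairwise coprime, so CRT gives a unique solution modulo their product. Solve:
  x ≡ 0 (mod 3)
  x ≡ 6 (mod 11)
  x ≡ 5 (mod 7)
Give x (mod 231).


Moduli 3, 11, 7 are pairwise coprime; by CRT there is a unique solution modulo M = 3 · 11 · 7 = 231.
Solve pairwise, accumulating the modulus:
  Start with x ≡ 0 (mod 3).
  Combine with x ≡ 6 (mod 11): since gcd(3, 11) = 1, we get a unique residue mod 33.
    Write x = 0 + 3·t and substitute into x ≡ 6 (mod 11): 3·t ≡ 6 − 0 = 6 (mod 11).
    The inverse of 3 mod 11 is 4 (since 3·4 = 12 = 1·11 + 1), so t ≡ 4·6 = 24 ≡ 2 (mod 11).
    Then x = 0 + 3·2 = 6, valid modulo lcm(3, 11) = 33: x ≡ 6 (mod 33).
  Combine with x ≡ 5 (mod 7): since gcd(33, 7) = 1, we get a unique residue mod 231.
    Write x = 6 + 33·t and substitute into x ≡ 5 (mod 7): 33·t ≡ 5 − 6 = -1 (mod 7).
    Reduce coefficients mod 7: 5·t ≡ 6 (mod 7).
    The inverse of 5 mod 7 is 3 (since 5·3 = 15 = 2·7 + 1), so t ≡ 3·6 = 18 ≡ 4 (mod 7).
    Then x = 6 + 33·4 = 138, valid modulo lcm(33, 7) = 231: x ≡ 138 (mod 231).
Verify: 138 mod 3 = 0 ✓, 138 mod 11 = 6 ✓, 138 mod 7 = 5 ✓.

x ≡ 138 (mod 231).


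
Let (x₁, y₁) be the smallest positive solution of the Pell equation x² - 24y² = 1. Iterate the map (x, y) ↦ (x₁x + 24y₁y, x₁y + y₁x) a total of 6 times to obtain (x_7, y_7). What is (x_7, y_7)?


Step 1: Find the fundamental solution (x₁, y₁) of x² - 24y² = 1.
  Expand √24 as a continued fraction. a₀ = ⌊√24⌋ = 4; iterate m_{k+1} = d_k·a_k − m_k, d_{k+1} = (24 − m_{k+1}²)/d_k, a_{k+1} = ⌊(a₀ + m_{k+1})/d_{k+1}⌋ (starting m₀ = 0, d₀ = 1), with convergents p_k = a_k·p_{k-1} + p_{k-2}, q_k = a_k·q_{k-1} + q_{k-2} (p₋₁ = 1, q₋₁ = 0):
  k = 0: a₀ = 4; p₀/q₀ = 4/1; p₀² − 24·q₀² = 16 − 24 = -8.
  k = 1: m = 4, d = 8, a = ⌊(4 + 4)/8⌋ = 1; p/q = (1·4 + 1)/(1·1 + 0) = 5/1; p² − 24·q² = 25 − 24 = 1.
  The first convergent with p² − 24·q² = 1 gives the fundamental solution (x₁, y₁) = (5, 1).
Step 2: Apply the recurrence (x_{n+1}, y_{n+1}) = (x₁x_n + 24y₁y_n, x₁y_n + y₁x_n) repeatedly.
  From (x_1, y_1) = (5, 1): x_2 = 5·5 + 24·1·1 = 49; y_2 = 5·1 + 1·5 = 10.
  From (x_2, y_2) = (49, 10): x_3 = 5·49 + 24·1·10 = 485; y_3 = 5·10 + 1·49 = 99.
  From (x_3, y_3) = (485, 99): x_4 = 5·485 + 24·1·99 = 4801; y_4 = 5·99 + 1·485 = 980.
  From (x_4, y_4) = (4801, 980): x_5 = 5·4801 + 24·1·980 = 47525; y_5 = 5·980 + 1·4801 = 9701.
  From (x_5, y_5) = (47525, 9701): x_6 = 5·47525 + 24·1·9701 = 470449; y_6 = 5·9701 + 1·47525 = 96030.
  From (x_6, y_6) = (470449, 96030): x_7 = 5·470449 + 24·1·96030 = 4656965; y_7 = 5·96030 + 1·470449 = 950599.
Step 3: Verify x_7² - 24·y_7² = 21687323011225 - 21687323011224 = 1 (should be 1). ✓

(x_1, y_1) = (5, 1); (x_7, y_7) = (4656965, 950599).


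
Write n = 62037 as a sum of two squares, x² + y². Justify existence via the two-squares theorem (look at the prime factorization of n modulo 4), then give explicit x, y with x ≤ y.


Step 1: Factor n = 62037 = 3^2 · 61 · 113.
Step 2: Check the mod-4 condition on each prime factor: 3 ≡ 3 (mod 4), exponent 2 (must be even); 61 ≡ 1 (mod 4), exponent 1; 113 ≡ 1 (mod 4), exponent 1.
All primes ≡ 3 (mod 4) appear to even exponent (or don't appear), so by the two-squares theorem n IS expressible as a sum of two squares.
Step 3: Build a representation. Group n = k² · m with k = 3 and m = 61 · 113 = 6893 (a product of primes ≡ 1 (mod 4)); a representation of m scales to one of n via (k·x)² + (k·y)² = k²(x² + y²). Each prime p ≡ 1 (mod 4) is itself a sum of two squares; find a² by testing p − a² for a perfect square:
  61: 61 − 1² = 60, 61 − 2² = 57, 61 − 3² = 52, 61 − 4² = 45, 61 − 5² = 36 = 6² ⇒ 61 = 5² + 6².
  113: 113 − 1² = 112, 113 − 2² = 109, 113 − 3² = 104, 113 − 4² = 97, 113 − 5² = 88, 113 − 6² = 77, 113 − 7² = 64 = 8² ⇒ 113 = 7² + 8².
  Combine using the Brahmagupta–Fibonacci identity (a² + b²)(c² + d²) = (ac − bd)² + (ad + bc)² = (ac + bd)² + (ad − bc)²:
  61 · 113 = 6893: from (5² + 6²)(7² + 8²), take (5·7 − 6·8, 5·8 + 6·7) = (35 − 48, 40 + 42) = (-13, 82); dropping signs (only squares matter) gives (13, 82); check 13² + 82² = 169 + 6724 = 6893 ✓.
  Scale by k = 3: (3·13, 3·82) = (39, 246).
Step 4: Order so x ≤ y and verify: 39² + 246² = 1521 + 60516 = 62037 = n. ✓

n = 62037 = 39² + 246² (one valid representation with x ≤ y).


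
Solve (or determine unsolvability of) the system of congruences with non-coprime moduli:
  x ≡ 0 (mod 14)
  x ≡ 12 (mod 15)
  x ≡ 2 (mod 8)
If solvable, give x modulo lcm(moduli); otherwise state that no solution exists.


Moduli 14, 15, 8 are not pairwise coprime, so CRT works modulo lcm(m_i) when all pairwise compatibility conditions hold.
Pairwise compatibility: gcd(m_i, m_j) must divide a_i - a_j for every pair.
Merge one congruence at a time:
  Start: x ≡ 0 (mod 14).
  Combine with x ≡ 12 (mod 15): gcd(14, 15) = 1; 12 - 0 = 12, which IS divisible by 1, so compatible.
    Write x = 0 + 14·t and substitute into x ≡ 12 (mod 15): 14·t ≡ 12 − 0 = 12 (mod 15).
    The inverse of 14 mod 15 is 14 (since 14·14 = 196 = 13·15 + 1), so t ≡ 14·12 = 168 ≡ 3 (mod 15).
    Then x = 0 + 14·3 = 42, valid modulo lcm(14, 15) = 210: x ≡ 42 (mod 210).
  Combine with x ≡ 2 (mod 8): gcd(210, 8) = 2; 2 - 42 = -40, which IS divisible by 2, so compatible.
    Write x = 42 + 210·t and substitute into x ≡ 2 (mod 8): 210·t ≡ 2 − 42 = -40 (mod 8).
    Divide the congruence (and modulus) by g = 2: 105·t ≡ -20 (mod 4).
    Reduce coefficients mod 4: 1·t ≡ 0 (mod 4).
    So t ≡ 0 (mod 4).
    Then x = 42 + 210·0 = 42, valid modulo lcm(210, 8) = 840: x ≡ 42 (mod 840).
Verify: 42 mod 14 = 0, 42 mod 15 = 12, 42 mod 8 = 2.

x ≡ 42 (mod 840).


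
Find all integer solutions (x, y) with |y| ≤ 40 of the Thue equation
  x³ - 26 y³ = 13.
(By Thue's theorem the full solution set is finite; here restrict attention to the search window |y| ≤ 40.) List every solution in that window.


The equation is x³ - 26y³ = 13. For fixed y, x³ = 26·y³ + 13, so a solution requires the RHS to be a perfect cube.
Strategy: iterate y from -40 to 40, compute RHS = 26·y³ + 13, and check whether it is a (positive or negative) perfect cube.
Check small values of y:
  y = 0: RHS = 13 is not a perfect cube.
  y = 1: RHS = 39 is not a perfect cube.
  y = -1: RHS = -13 is not a perfect cube.
  y = 2: RHS = 221 is not a perfect cube.
  y = -2: RHS = -195 is not a perfect cube.
  y = 3: RHS = 715 is not a perfect cube.
  y = -3: RHS = -689 is not a perfect cube.
Continuing the search up to |y| = 40 finds no solutions either.
No (x, y) in the scanned range satisfies the equation.

No integer solutions with |y| ≤ 40.


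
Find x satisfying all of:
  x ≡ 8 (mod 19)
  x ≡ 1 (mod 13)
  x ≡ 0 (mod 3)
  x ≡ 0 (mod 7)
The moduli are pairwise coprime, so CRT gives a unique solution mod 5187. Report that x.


Product of moduli M = 19 · 13 · 3 · 7 = 5187.
Merge one congruence at a time:
  Start: x ≡ 8 (mod 19).
  Combine with x ≡ 1 (mod 13); new modulus lcm = 247.
    Write x = 8 + 19·t and substitute into x ≡ 1 (mod 13): 19·t ≡ 1 − 8 = -7 (mod 13).
    Reduce coefficients mod 13: 6·t ≡ 6 (mod 13).
    The inverse of 6 mod 13 is 11 (since 6·11 = 66 = 5·13 + 1), so t ≡ 11·6 = 66 ≡ 1 (mod 13).
    Then x = 8 + 19·1 = 27, valid modulo lcm(19, 13) = 247: x ≡ 27 (mod 247).
  Combine with x ≡ 0 (mod 3); new modulus lcm = 741.
    Write x = 27 + 247·t and substitute into x ≡ 0 (mod 3): 247·t ≡ 0 − 27 = -27 (mod 3).
    Reduce coefficients mod 3: 1·t ≡ 0 (mod 3).
    So t ≡ 0 (mod 3).
    Then x = 27 + 247·0 = 27, valid modulo lcm(247, 3) = 741: x ≡ 27 (mod 741).
  Combine with x ≡ 0 (mod 7); new modulus lcm = 5187.
    Write x = 27 + 741·t and substitute into x ≡ 0 (mod 7): 741·t ≡ 0 − 27 = -27 (mod 7).
    Reduce coefficients mod 7: 6·t ≡ 1 (mod 7).
    The inverse of 6 mod 7 is 6 (since 6·6 = 36 = 5·7 + 1), so t ≡ 6·1 = 6 ≡ 6 (mod 7).
    Then x = 27 + 741·6 = 4473, valid modulo lcm(741, 7) = 5187: x ≡ 4473 (mod 5187).
Verify against each original: 4473 mod 19 = 8, 4473 mod 13 = 1, 4473 mod 3 = 0, 4473 mod 7 = 0.

x ≡ 4473 (mod 5187).


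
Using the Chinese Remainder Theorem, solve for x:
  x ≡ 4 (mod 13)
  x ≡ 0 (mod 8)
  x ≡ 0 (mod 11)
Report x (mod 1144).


Moduli 13, 8, 11 are pairwise coprime; by CRT there is a unique solution modulo M = 13 · 8 · 11 = 1144.
Solve pairwise, accumulating the modulus:
  Start with x ≡ 4 (mod 13).
  Combine with x ≡ 0 (mod 8): since gcd(13, 8) = 1, we get a unique residue mod 104.
    Write x = 4 + 13·t and substitute into x ≡ 0 (mod 8): 13·t ≡ 0 − 4 = -4 (mod 8).
    Reduce coefficients mod 8: 5·t ≡ 4 (mod 8).
    The inverse of 5 mod 8 is 5 (since 5·5 = 25 = 3·8 + 1), so t ≡ 5·4 = 20 ≡ 4 (mod 8).
    Then x = 4 + 13·4 = 56, valid modulo lcm(13, 8) = 104: x ≡ 56 (mod 104).
  Combine with x ≡ 0 (mod 11): since gcd(104, 11) = 1, we get a unique residue mod 1144.
    Write x = 56 + 104·t and substitute into x ≡ 0 (mod 11): 104·t ≡ 0 − 56 = -56 (mod 11).
    Reduce coefficients mod 11: 5·t ≡ 10 (mod 11).
    The inverse of 5 mod 11 is 9 (since 5·9 = 45 = 4·11 + 1), so t ≡ 9·10 = 90 ≡ 2 (mod 11).
    Then x = 56 + 104·2 = 264, valid modulo lcm(104, 11) = 1144: x ≡ 264 (mod 1144).
Verify: 264 mod 13 = 4 ✓, 264 mod 8 = 0 ✓, 264 mod 11 = 0 ✓.

x ≡ 264 (mod 1144).


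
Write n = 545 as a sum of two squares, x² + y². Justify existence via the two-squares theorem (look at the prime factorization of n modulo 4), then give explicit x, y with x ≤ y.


Step 1: Factor n = 545 = 5 · 109.
Step 2: Check the mod-4 condition on each prime factor: 5 ≡ 1 (mod 4), exponent 1; 109 ≡ 1 (mod 4), exponent 1.
All primes ≡ 3 (mod 4) appear to even exponent (or don't appear), so by the two-squares theorem n IS expressible as a sum of two squares.
Step 3: Build a representation. Here n = 5 · 109 is a product of primes ≡ 1 (mod 4). Each prime p ≡ 1 (mod 4) is itself a sum of two squares; find a² by testing p − a² for a perfect square:
  5: 5 − 1² = 4 = 2² ⇒ 5 = 1² + 2².
  109: 109 − 1² = 108, 109 − 2² = 105, 109 − 3² = 100 = 10² ⇒ 109 = 3² + 10².
  Combine using the Brahmagupta–Fibonacci identity (a² + b²)(c² + d²) = (ac − bd)² + (ad + bc)² = (ac + bd)² + (ad − bc)²:
  5 · 109 = 545: from (1² + 2²)(3² + 10²), take (1·3 − 2·10, 1·10 + 2·3) = (3 − 20, 10 + 6) = (-17, 16); dropping signs (only squares matter) gives (17, 16); check 17² + 16² = 289 + 256 = 545 ✓.
Step 4: Order so x ≤ y and verify: 16² + 17² = 256 + 289 = 545 = n. ✓

n = 545 = 16² + 17² (one valid representation with x ≤ y).


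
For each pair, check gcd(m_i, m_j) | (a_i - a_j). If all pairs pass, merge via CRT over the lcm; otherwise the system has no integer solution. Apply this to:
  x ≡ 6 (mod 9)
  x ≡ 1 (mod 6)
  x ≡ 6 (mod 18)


Moduli 9, 6, 18 are not pairwise coprime, so CRT works modulo lcm(m_i) when all pairwise compatibility conditions hold.
Pairwise compatibility: gcd(m_i, m_j) must divide a_i - a_j for every pair.
Merge one congruence at a time:
  Start: x ≡ 6 (mod 9).
  Combine with x ≡ 1 (mod 6): gcd(9, 6) = 3, and 1 - 6 = -5 is NOT divisible by 3.
    ⇒ system is inconsistent (no integer solution).

No solution (the system is inconsistent).


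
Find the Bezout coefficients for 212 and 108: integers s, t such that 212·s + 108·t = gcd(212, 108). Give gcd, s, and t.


Euclidean algorithm on (212, 108) — divide until remainder is 0:
  212 = 1 · 108 + 104
  108 = 1 · 104 + 4
  104 = 26 · 4 + 0
gcd(212, 108) = 4.
Track Bezout coefficients alongside the remainders: start with r₀ = 212 = a·1 + b·0 (s = 1, t = 0) and r₁ = 108 = a·0 + b·1 (s = 0, t = 1); each new remainder r_{k+1} = r_{k-1} − q_k·r_k inherits s_{k+1} = s_{k-1} − q_k·s_k, t_{k+1} = t_{k-1} − q_k·t_k, so r_k = a·s_k + b·t_k at every step:
  q = 1: r = 104, s = 1 − 1·0 = 1, t = 0 − 1·1 = -1  (check: 212·1 + 108·(-1) = 104)
  q = 1: r = 4, s = 0 − 1·1 = -1, t = 1 − 1·(-1) = 2  (check: 212·(-1) + 108·2 = 4)
The row with r = 4 (the gcd) gives the Bezout coefficients s = -1, t = 2.
Result: 212 · (-1) + 108 · (2) = 4.

gcd(212, 108) = 4; s = -1, t = 2 (check: 212·(-1) + 108·2 = 4).


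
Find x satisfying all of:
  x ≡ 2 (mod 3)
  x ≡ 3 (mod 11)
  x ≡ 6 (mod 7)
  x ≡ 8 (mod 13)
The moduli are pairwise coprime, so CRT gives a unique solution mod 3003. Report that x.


Product of moduli M = 3 · 11 · 7 · 13 = 3003.
Merge one congruence at a time:
  Start: x ≡ 2 (mod 3).
  Combine with x ≡ 3 (mod 11); new modulus lcm = 33.
    Write x = 2 + 3·t and substitute into x ≡ 3 (mod 11): 3·t ≡ 3 − 2 = 1 (mod 11).
    The inverse of 3 mod 11 is 4 (since 3·4 = 12 = 1·11 + 1), so t ≡ 4·1 = 4 ≡ 4 (mod 11).
    Then x = 2 + 3·4 = 14, valid modulo lcm(3, 11) = 33: x ≡ 14 (mod 33).
  Combine with x ≡ 6 (mod 7); new modulus lcm = 231.
    Write x = 14 + 33·t and substitute into x ≡ 6 (mod 7): 33·t ≡ 6 − 14 = -8 (mod 7).
    Reduce coefficients mod 7: 5·t ≡ 6 (mod 7).
    The inverse of 5 mod 7 is 3 (since 5·3 = 15 = 2·7 + 1), so t ≡ 3·6 = 18 ≡ 4 (mod 7).
    Then x = 14 + 33·4 = 146, valid modulo lcm(33, 7) = 231: x ≡ 146 (mod 231).
  Combine with x ≡ 8 (mod 13); new modulus lcm = 3003.
    Write x = 146 + 231·t and substitute into x ≡ 8 (mod 13): 231·t ≡ 8 − 146 = -138 (mod 13).
    Reduce coefficients mod 13: 10·t ≡ 5 (mod 13).
    The inverse of 10 mod 13 is 4 (since 10·4 = 40 = 3·13 + 1), so t ≡ 4·5 = 20 ≡ 7 (mod 13).
    Then x = 146 + 231·7 = 1763, valid modulo lcm(231, 13) = 3003: x ≡ 1763 (mod 3003).
Verify against each original: 1763 mod 3 = 2, 1763 mod 11 = 3, 1763 mod 7 = 6, 1763 mod 13 = 8.

x ≡ 1763 (mod 3003).


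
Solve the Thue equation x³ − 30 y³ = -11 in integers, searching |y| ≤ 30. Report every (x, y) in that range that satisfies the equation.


The equation is x³ - 30y³ = -11. For fixed y, x³ = 30·y³ − 11, so a solution requires the RHS to be a perfect cube.
Strategy: iterate y from -30 to 30, compute RHS = 30·y³ − 11, and check whether it is a (positive or negative) perfect cube.
Check small values of y:
  y = 0: RHS = -11 is not a perfect cube.
  y = 1: RHS = 19 is not a perfect cube.
  y = -1: RHS = -41 is not a perfect cube.
  y = 2: RHS = 229 is not a perfect cube.
  y = -2: RHS = -251 is not a perfect cube.
  y = 3: RHS = 799 is not a perfect cube.
  y = -3: RHS = -821 is not a perfect cube.
Continuing the search up to |y| = 30 finds no solutions either.
No (x, y) in the scanned range satisfies the equation.

No integer solutions with |y| ≤ 30.


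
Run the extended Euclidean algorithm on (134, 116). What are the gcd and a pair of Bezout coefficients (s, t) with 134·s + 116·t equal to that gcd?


Euclidean algorithm on (134, 116) — divide until remainder is 0:
  134 = 1 · 116 + 18
  116 = 6 · 18 + 8
  18 = 2 · 8 + 2
  8 = 4 · 2 + 0
gcd(134, 116) = 2.
Track Bezout coefficients alongside the remainders: start with r₀ = 134 = a·1 + b·0 (s = 1, t = 0) and r₁ = 116 = a·0 + b·1 (s = 0, t = 1); each new remainder r_{k+1} = r_{k-1} − q_k·r_k inherits s_{k+1} = s_{k-1} − q_k·s_k, t_{k+1} = t_{k-1} − q_k·t_k, so r_k = a·s_k + b·t_k at every step:
  q = 1: r = 18, s = 1 − 1·0 = 1, t = 0 − 1·1 = -1  (check: 134·1 + 116·(-1) = 18)
  q = 6: r = 8, s = 0 − 6·1 = -6, t = 1 − 6·(-1) = 7  (check: 134·(-6) + 116·7 = 8)
  q = 2: r = 2, s = 1 − 2·(-6) = 13, t = -1 − 2·7 = -15  (check: 134·13 + 116·(-15) = 2)
The row with r = 2 (the gcd) gives the Bezout coefficients s = 13, t = -15.
Result: 134 · (13) + 116 · (-15) = 2.

gcd(134, 116) = 2; s = 13, t = -15 (check: 134·13 + 116·(-15) = 2).


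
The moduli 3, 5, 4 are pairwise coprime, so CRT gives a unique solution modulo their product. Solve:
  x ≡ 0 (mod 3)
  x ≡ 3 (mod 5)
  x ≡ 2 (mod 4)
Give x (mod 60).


Moduli 3, 5, 4 are pairwise coprime; by CRT there is a unique solution modulo M = 3 · 5 · 4 = 60.
Solve pairwise, accumulating the modulus:
  Start with x ≡ 0 (mod 3).
  Combine with x ≡ 3 (mod 5): since gcd(3, 5) = 1, we get a unique residue mod 15.
    Write x = 0 + 3·t and substitute into x ≡ 3 (mod 5): 3·t ≡ 3 − 0 = 3 (mod 5).
    The inverse of 3 mod 5 is 2 (since 3·2 = 6 = 1·5 + 1), so t ≡ 2·3 = 6 ≡ 1 (mod 5).
    Then x = 0 + 3·1 = 3, valid modulo lcm(3, 5) = 15: x ≡ 3 (mod 15).
  Combine with x ≡ 2 (mod 4): since gcd(15, 4) = 1, we get a unique residue mod 60.
    Write x = 3 + 15·t and substitute into x ≡ 2 (mod 4): 15·t ≡ 2 − 3 = -1 (mod 4).
    Reduce coefficients mod 4: 3·t ≡ 3 (mod 4).
    The inverse of 3 mod 4 is 3 (since 3·3 = 9 = 2·4 + 1), so t ≡ 3·3 = 9 ≡ 1 (mod 4).
    Then x = 3 + 15·1 = 18, valid modulo lcm(15, 4) = 60: x ≡ 18 (mod 60).
Verify: 18 mod 3 = 0 ✓, 18 mod 5 = 3 ✓, 18 mod 4 = 2 ✓.

x ≡ 18 (mod 60).
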